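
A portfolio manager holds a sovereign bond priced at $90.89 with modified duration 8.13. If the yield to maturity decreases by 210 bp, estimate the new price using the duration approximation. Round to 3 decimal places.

$106.408

Duration approximation: ΔP/P ≈ -D_mod · Δy = -8.13 × (-0.021) = +0.170730.
New price ≈ 90.89 × (1 + 0.170730) = 106.4076497.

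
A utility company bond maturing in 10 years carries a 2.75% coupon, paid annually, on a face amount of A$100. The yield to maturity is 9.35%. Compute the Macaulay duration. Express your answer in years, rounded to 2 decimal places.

Periodic yield y = 0.0935. Discount each cash flow and weight by its year:
  t   CF        PV=CF/(1+0.0935)^t    t·PV
  1         2.75         2.5149         2.5149
  2         2.75         2.2998         4.5997
  3         2.75         2.1032         6.3095
  4         2.75         1.9233         7.6934
  5         2.75         1.7589         8.7945
  6         2.75         1.6085         9.6510
  7         2.75         1.4710        10.2967
  8         2.75         1.3452        10.7615
  9         2.75         1.2302        11.0715
  10      102.75        42.0333       420.3335
  Σ                     58.2883       492.0260
Price P = Σ PV = 58.2883.
Macaulay duration = Σ(t·PV) / P = 492.0260 / 58.2883 = 8.44125 years.

8.44 years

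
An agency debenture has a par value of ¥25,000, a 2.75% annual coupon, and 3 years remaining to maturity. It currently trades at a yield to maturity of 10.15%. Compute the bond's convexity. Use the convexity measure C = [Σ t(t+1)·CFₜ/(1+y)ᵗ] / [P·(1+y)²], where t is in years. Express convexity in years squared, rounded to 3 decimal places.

With y = 0.1015:
  t   CF        PV=CF/(1+0.1015)^t    t·PV        t(t+1)·PV
  1       687.50       624.1489       624.1489       1,248.2978
  2       687.50       566.6354     1,133.2708       3,399.8124
  3    25,687.50    19,220.6617    57,661.9851     230,647.9404
  Σ                 20,411.4460    59,419.4048     235,296.0505
P = 20,411.4460.
Convexity = Σ t(t+1)·PV / [P·(1+y)²] = 235,296.0505 / (20,411.4460 × 1.213302) = 9.50106.

9.501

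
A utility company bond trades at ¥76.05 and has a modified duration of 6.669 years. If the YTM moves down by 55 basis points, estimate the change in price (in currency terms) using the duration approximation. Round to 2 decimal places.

Duration approximation: ΔP/P ≈ -D_mod · Δy = -6.669 × (-0.0055) = +0.0366795.
ΔP ≈ 76.05 × (+0.0366795) = +2.789475975.

+¥2.79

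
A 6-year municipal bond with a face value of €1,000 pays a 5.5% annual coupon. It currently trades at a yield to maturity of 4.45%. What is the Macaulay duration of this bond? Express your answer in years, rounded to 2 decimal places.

Periodic yield y = 0.0445. Discount each cash flow and weight by its year:
  t   CF        PV=CF/(1+0.0445)^t    t·PV
  1        55.00        52.6568        52.6568
  2        55.00        50.4134       100.8268
  3        55.00        48.2656       144.7967
  4        55.00        46.2092       184.8370
  5        55.00        44.2405       221.2027
  6     1,055.00       812.4596     4,874.7578
  Σ                  1,054.2451     5,579.0777
Price P = Σ PV = 1,054.2451.
Macaulay duration = Σ(t·PV) / P = 5,579.0777 / 1,054.2451 = 5.29201 years.

5.29 years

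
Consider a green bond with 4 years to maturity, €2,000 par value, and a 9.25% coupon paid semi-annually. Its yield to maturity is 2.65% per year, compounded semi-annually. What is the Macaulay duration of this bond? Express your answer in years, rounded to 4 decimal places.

3.5015 years

Periodic yield y = 0.01325. Discount each cash flow and weight by its period:
  t   CF        PV=CF/(1+0.01325)^t    t·PV
  1        92.50        91.2904        91.2904
  2        92.50        90.0966       180.1932
  3        92.50        88.9185       266.7554
  4        92.50        87.7557       351.0228
  5        92.50        86.6081       433.0407
  6        92.50        85.4756       512.8535
  7        92.50        84.3578       590.5049
  8     2,092.50     1,883.3566    15,066.8531
  Σ                  2,497.8594    17,492.5139
Price P = Σ PV = 2,497.8594.
Macaulay duration = Σ(t·PV) / P = 17,492.5139 / 2,497.8594 = 7.00300 half-year periods.
In years: 7.00300 / 2 = 3.50150 years.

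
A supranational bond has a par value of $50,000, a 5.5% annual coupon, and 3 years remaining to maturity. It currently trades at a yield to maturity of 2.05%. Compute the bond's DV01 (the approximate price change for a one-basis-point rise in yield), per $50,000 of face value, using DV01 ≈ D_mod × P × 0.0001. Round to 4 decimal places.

Periodic yield y = 0.0205.
  t   CF        PV=CF/(1+0.0205)^t    t·PV
  1     2,750.00     2,694.7575     2,694.7575
  2     2,750.00     2,640.6247     5,281.2493
  3    52,750.00    49,634.4755   148,903.4265
  Σ                 54,969.8576   156,879.4333
P = 54,969.8576; D_Mac = 2.85392 yrs; D_mod = 2.79659 yrs.
DV01 ≈ 2.79659 × 54,969.8576 × 0.0001 = 15.372801.

$15.3728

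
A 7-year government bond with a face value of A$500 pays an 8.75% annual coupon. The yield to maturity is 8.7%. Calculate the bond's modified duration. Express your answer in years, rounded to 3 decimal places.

Periodic yield y = 0.087. First find Macaulay duration:
  t   CF        PV=CF/(1+0.087)^t    t·PV
  1        43.75        40.2484        40.2484
  2        43.75        37.0270        74.0541
  3        43.75        34.0635       102.1905
  4        43.75        31.3372       125.3487
  5        43.75        28.8291       144.1453
  6        43.75        26.5217       159.1300
  7       543.75       303.2442     2,122.7092
  Σ                    501.2710     2,767.8262
P = 501.2710; Macaulay duration = 2,767.8262 / 501.2710 = 5.52162 years.
Modified duration = D_Mac / (1 + y) = 5.52162 / 1.087 = 5.07968 years.

5.080 years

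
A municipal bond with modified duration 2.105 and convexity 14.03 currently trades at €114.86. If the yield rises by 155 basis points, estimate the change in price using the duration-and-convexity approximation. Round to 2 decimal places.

Duration effect: -D_mod·Δy = -2.105 × (+0.0155) = -0.0326275
Convexity effect: ½·C·(Δy)² = 0.5 × 14.03 × (0.0155)² = +0.00168535375
ΔP/P ≈ -0.0326275 + 0.00168535375 = -0.03094214625
ΔP ≈ 114.86 × (-0.03094214625) = -3.554014918275.

-€3.55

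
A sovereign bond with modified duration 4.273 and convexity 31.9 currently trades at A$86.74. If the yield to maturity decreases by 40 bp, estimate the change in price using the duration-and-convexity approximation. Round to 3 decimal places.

Duration effect: -D_mod·Δy = -4.273 × (-0.004) = +0.017092
Convexity effect: ½·C·(Δy)² = 0.5 × 31.9 × (-0.004)² = +0.0002552
ΔP/P ≈ +0.017092 + 0.0002552 = +0.0173472
ΔP ≈ 86.74 × (+0.0173472) = +1.504696128.

+A$1.505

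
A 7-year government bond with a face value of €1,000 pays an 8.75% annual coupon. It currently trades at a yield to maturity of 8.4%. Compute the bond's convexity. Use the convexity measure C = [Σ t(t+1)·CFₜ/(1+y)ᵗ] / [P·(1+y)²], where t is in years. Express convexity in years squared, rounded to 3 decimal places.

With y = 0.084:
  t   CF        PV=CF/(1+0.084)^t    t·PV        t(t+1)·PV
  1        87.50        80.7196        80.7196         161.4391
  2        87.50        74.4645       148.9291         446.7872
  3        87.50        68.6942       206.0827         824.3307
  4        87.50        63.3711       253.4842       1,267.4211
  5        87.50        58.4604       292.3019       1,753.8114
  6        87.50        53.9302       323.5814       2,265.0701
  7     1,087.50       618.3357     4,328.3496      34,626.7967
  Σ                  1,017.9756     5,633.4484      41,345.6563
P = 1,017.9756.
Convexity = Σ t(t+1)·PV / [P·(1+y)²] = 41,345.6563 / (1,017.9756 × 1.175056) = 34.56479.

34.565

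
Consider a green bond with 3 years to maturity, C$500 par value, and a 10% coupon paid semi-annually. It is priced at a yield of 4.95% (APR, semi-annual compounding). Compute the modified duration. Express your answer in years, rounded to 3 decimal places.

Periodic yield y = 0.02475. First find Macaulay duration:
  t   CF        PV=CF/(1+0.02475)^t    t·PV
  1        25.00        24.3962        24.3962
  2        25.00        23.8070        47.6139
  3        25.00        23.2320        69.6959
  4        25.00        22.6709        90.6835
  5        25.00        22.1233       110.6166
  6       525.00       453.3689     2,720.2135
  Σ                    569.5983     3,063.2197
P = 569.5983; Macaulay duration = 3,063.2197 / 569.5983 = 5.37786 half-year periods = 2.68893 years.
Modified duration = D_Mac / (1 + y) = 2.68893 / 1.02475 = 2.62399 years.

2.624 years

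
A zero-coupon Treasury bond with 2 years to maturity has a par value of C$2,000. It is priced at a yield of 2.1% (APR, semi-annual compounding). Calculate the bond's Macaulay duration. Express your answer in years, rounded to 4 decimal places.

2.0000 years

A zero-coupon bond has a single cash flow at maturity, so its Macaulay duration equals its maturity: 2 years.
(Equivalently: 4 semi-annual periods ÷ 2 = 2 years.)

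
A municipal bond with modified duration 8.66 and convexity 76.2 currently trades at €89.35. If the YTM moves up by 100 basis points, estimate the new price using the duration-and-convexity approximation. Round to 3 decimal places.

€81.953

Duration effect: -D_mod·Δy = -8.66 × (+0.01) = -0.086600
Convexity effect: ½·C·(Δy)² = 0.5 × 76.2 × (0.01)² = +0.0038100
ΔP/P ≈ -0.086600 + 0.0038100 = -0.082790
New price ≈ 89.35 × (1 - 0.082790) = 81.9527135.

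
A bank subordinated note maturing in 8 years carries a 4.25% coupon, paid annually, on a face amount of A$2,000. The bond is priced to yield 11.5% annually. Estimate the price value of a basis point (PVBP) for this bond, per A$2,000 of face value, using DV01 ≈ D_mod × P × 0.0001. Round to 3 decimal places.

A$0.752

Periodic yield y = 0.115.
  t   CF        PV=CF/(1+0.115)^t    t·PV
  1        85.00        76.2332        76.2332
  2        85.00        68.3706       136.7411
  3        85.00        61.3189       183.9567
  4        85.00        54.9945       219.9781
  5        85.00        49.3224       246.6122
  6        85.00        44.2354       265.4123
  7        85.00        39.6730       277.7109
  8     2,085.00       872.7847     6,982.2775
  Σ                  1,266.9327     8,388.9220
P = 1,266.9327; D_Mac = 6.62144 yrs; D_mod = 5.93851 yrs.
DV01 ≈ 5.93851 × 1,266.9327 × 0.0001 = 0.752370.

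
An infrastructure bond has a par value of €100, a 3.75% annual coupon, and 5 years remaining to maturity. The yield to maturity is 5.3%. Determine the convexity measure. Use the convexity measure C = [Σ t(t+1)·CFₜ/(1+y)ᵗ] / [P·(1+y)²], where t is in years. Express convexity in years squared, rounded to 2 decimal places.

24.46

With y = 0.053:
  t   CF        PV=CF/(1+0.053)^t    t·PV        t(t+1)·PV
  1         3.75         3.5613         3.5613           7.1225
  2         3.75         3.3820         6.7640          20.2920
  3         3.75         3.2118         9.6353          38.5414
  4         3.75         3.0501        12.2005          61.0025
  5       103.75        80.1394       400.6972       2,404.1829
  Σ                     93.3446       432.8583       2,531.1414
P = 93.3446.
Convexity = Σ t(t+1)·PV / [P·(1+y)²] = 2,531.1414 / (93.3446 × 1.108809) = 24.45516.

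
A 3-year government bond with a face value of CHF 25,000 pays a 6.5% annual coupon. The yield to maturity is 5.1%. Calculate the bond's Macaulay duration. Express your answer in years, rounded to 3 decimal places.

2.824 years

Periodic yield y = 0.051. Discount each cash flow and weight by its year:
  t   CF        PV=CF/(1+0.051)^t    t·PV
  1     1,625.00     1,546.1465     1,546.1465
  2     1,625.00     1,471.1194     2,942.2389
  3    26,625.00    22,934.0877    68,802.2630
  Σ                 25,951.3536    73,290.6484
Price P = Σ PV = 25,951.3536.
Macaulay duration = Σ(t·PV) / P = 73,290.6484 / 25,951.3536 = 2.82416 years.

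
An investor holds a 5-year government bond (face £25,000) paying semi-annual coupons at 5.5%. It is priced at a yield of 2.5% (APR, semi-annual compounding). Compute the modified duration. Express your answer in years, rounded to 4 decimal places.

4.4260 years

Periodic yield y = 0.0125. First find Macaulay duration:
  t   CF        PV=CF/(1+0.0125)^t    t·PV
  1       687.50       679.0123       679.0123
  2       687.50       670.6295     1,341.2590
  3       687.50       662.3501     1,987.0503
  4       687.50       654.1729     2,616.6918
  5       687.50       646.0967     3,230.4837
  6       687.50       638.1202     3,828.7214
  7       687.50       630.2422     4,411.6954
  8       687.50       622.4614     4,979.6915
  9       687.50       614.7767     5,532.9905
  10   25,687.50    22,686.7100   226,867.1004
  Σ                 28,504.5722   255,474.6961
P = 28,504.5722; Macaulay duration = 255,474.6961 / 28,504.5722 = 8.96259 half-year periods = 4.48129 years.
Modified duration = D_Mac / (1 + y) = 4.48129 / 1.0125 = 4.42597 years.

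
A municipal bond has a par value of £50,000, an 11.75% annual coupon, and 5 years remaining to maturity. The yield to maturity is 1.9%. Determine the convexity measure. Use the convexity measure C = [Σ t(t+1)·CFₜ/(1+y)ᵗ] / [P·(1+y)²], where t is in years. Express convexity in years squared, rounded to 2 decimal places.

With y = 0.019:
  t   CF        PV=CF/(1+0.019)^t    t·PV        t(t+1)·PV
  1     5,875.00     5,765.4563     5,765.4563      11,530.9127
  2     5,875.00     5,657.9552    11,315.9104      33,947.7311
  3     5,875.00     5,552.4585    16,657.3754      66,629.5016
  4     5,875.00     5,448.9288    21,795.7153     108,978.5765
  5    55,875.00    50,856.5173   254,282.5866   1,525,695.5194
  Σ                 73,281.3161   309,817.0440   1,746,782.2413
P = 73,281.3161.
Convexity = Σ t(t+1)·PV / [P·(1+y)²] = 1,746,782.2413 / (73,281.3161 × 1.038361) = 22.95605.

22.96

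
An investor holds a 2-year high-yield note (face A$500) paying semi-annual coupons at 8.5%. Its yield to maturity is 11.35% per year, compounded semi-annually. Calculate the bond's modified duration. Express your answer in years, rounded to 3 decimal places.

1.777 years

Periodic yield y = 0.05675. First find Macaulay duration:
  t   CF        PV=CF/(1+0.05675)^t    t·PV
  1        21.25        20.1088        20.1088
  2        21.25        19.0289        38.0579
  3        21.25        18.0070        54.0211
  4       521.25       417.9815     1,671.9259
  Σ                    475.1263     1,784.1137
P = 475.1263; Macaulay duration = 1,784.1137 / 475.1263 = 3.75503 half-year periods = 1.87752 years.
Modified duration = D_Mac / (1 + y) = 1.87752 / 1.05675 = 1.77669 years.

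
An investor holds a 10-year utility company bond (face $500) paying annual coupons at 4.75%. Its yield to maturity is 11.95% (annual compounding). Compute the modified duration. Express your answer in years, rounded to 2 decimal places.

Periodic yield y = 0.1195. First find Macaulay duration:
  t   CF        PV=CF/(1+0.1195)^t    t·PV
  1        23.75        21.2148        21.2148
  2        23.75        18.9503        37.9005
  3        23.75        16.9274        50.7823
  4        23.75        15.1205        60.4821
  5        23.75        13.5065        67.5325
  6        23.75        12.0648        72.3886
  7        23.75        10.7769        75.4385
  8        23.75         9.6266        77.0124
  9        23.75         8.5990        77.3908
  10      523.75       169.3882     1,693.8816
  Σ                    296.1750     2,234.0243
P = 296.1750; Macaulay duration = 2,234.0243 / 296.1750 = 7.54292 years.
Modified duration = D_Mac / (1 + y) = 7.54292 / 1.1195 = 6.73776 years.

6.74 years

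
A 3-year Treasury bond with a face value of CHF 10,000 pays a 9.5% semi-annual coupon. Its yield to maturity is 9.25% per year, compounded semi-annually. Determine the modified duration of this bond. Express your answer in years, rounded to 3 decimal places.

2.562 years

Periodic yield y = 0.04625. First find Macaulay duration:
  t   CF        PV=CF/(1+0.04625)^t    t·PV
  1       475.00       454.0024       454.0024
  2       475.00       433.9330       867.8660
  3       475.00       414.7508     1,244.2523
  4       475.00       396.4165     1,585.6660
  5       475.00       378.8927     1,894.4636
  6    10,475.00     7,986.2188    47,917.3129
  Σ                 10,064.2142    53,963.5632
P = 10,064.2142; Macaulay duration = 53,963.5632 / 10,064.2142 = 5.36193 half-year periods = 2.68096 years.
Modified duration = D_Mac / (1 + y) = 2.68096 / 1.04625 = 2.56245 years.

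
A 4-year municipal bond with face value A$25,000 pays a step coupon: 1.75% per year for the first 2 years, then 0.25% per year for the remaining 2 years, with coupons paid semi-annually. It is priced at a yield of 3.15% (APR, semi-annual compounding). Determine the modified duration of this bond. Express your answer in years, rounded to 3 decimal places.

Periodic yield y = 0.01575. First find Macaulay duration:
  t   CF        PV=CF/(1+0.01575)^t    t·PV
  1       218.75       215.3581       215.3581
  2       218.75       212.0188       424.0376
  3       218.75       208.7313       626.1939
  4       218.75       205.4948       821.9790
  5        31.25        28.9012       144.5060
  6        31.25        28.4531       170.7184
  7        31.25        28.0119       196.0831
  8    25,031.25    22,089.6019   176,716.8155
  Σ                 23,016.5710   179,315.6916
P = 23,016.5710; Macaulay duration = 179,315.6916 / 23,016.5710 = 7.79072 half-year periods = 3.89536 years.
Modified duration = D_Mac / (1 + y) = 3.89536 / 1.01575 = 3.83496 years.

3.835 years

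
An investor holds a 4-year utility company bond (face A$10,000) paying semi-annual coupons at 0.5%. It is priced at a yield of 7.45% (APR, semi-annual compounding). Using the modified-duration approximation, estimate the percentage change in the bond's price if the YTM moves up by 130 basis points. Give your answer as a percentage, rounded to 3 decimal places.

Periodic yield y = 0.03725. Modified duration first:
  t   CF        PV=CF/(1+0.03725)^t    t·PV
  1        25.00        24.1022        24.1022
  2        25.00        23.2366        46.4733
  3        25.00        22.4021        67.2064
  4        25.00        21.5976        86.3905
  5        25.00        20.8220       104.1101
  6        25.00        20.0743       120.4455
  7        25.00        19.3533       135.4734
  8    10,025.00     7,481.9850    59,855.8800
  Σ                  7,633.5732    60,440.0814
P = 7,633.5732; D_Mac = 7.91767 half-year periods = 3.95883 yrs; D_mod = 3.95883/(1+0.03725) = 3.81666 yrs.
ΔP/P ≈ -D_mod · Δy = -3.81666 × (+0.013) = -0.049617 = -4.9617%.

-4.962%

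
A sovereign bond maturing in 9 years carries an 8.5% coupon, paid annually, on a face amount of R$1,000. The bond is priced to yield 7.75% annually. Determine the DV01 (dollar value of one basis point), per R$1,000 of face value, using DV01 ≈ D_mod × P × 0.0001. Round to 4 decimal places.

Periodic yield y = 0.0775.
  t   CF        PV=CF/(1+0.0775)^t    t·PV
  1        85.00        78.8863        78.8863
  2        85.00        73.2124       146.4247
  3        85.00        67.9465       203.8395
  4        85.00        63.0594       252.2376
  5        85.00        58.5238       292.6190
  6        85.00        54.3144       325.8866
  7        85.00        50.4078       352.8548
  8        85.00        46.7822       374.2576
  9     1,085.00       554.2098     4,987.8885
  Σ                  1,047.3427     7,014.8947
P = 1,047.3427; D_Mac = 6.69780 yrs; D_mod = 6.21606 yrs.
DV01 ≈ 6.21606 × 1,047.3427 × 0.0001 = 0.651034.

R$0.6510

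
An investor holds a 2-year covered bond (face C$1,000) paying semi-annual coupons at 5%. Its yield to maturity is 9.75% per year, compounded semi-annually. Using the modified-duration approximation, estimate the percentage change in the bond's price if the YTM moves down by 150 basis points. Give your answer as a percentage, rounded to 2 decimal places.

+2.75%

Periodic yield y = 0.04875. Modified duration first:
  t   CF        PV=CF/(1+0.04875)^t    t·PV
  1        25.00        23.8379        23.8379
  2        25.00        22.7298        45.4596
  3        25.00        21.6733        65.0198
  4     1,025.00       847.2976     3,389.1904
  Σ                    915.5386     3,523.5077
P = 915.5386; D_Mac = 3.84856 half-year periods = 1.92428 yrs; D_mod = 1.92428/(1+0.04875) = 1.83483 yrs.
ΔP/P ≈ -D_mod · Δy = -1.83483 × (-0.015) = +0.027522 = +2.7522%.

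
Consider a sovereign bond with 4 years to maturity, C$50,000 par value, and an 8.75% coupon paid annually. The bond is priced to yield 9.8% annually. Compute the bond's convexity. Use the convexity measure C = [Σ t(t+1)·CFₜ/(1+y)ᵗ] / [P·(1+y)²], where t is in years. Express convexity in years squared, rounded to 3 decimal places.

With y = 0.098:
  t   CF        PV=CF/(1+0.098)^t    t·PV        t(t+1)·PV
  1     4,375.00     3,984.5173     3,984.5173       7,969.0346
  2     4,375.00     3,628.8864     7,257.7729      21,773.3186
  3     4,375.00     3,304.9968     9,914.9903      39,659.9610
  4    54,375.00    37,410.1896   149,640.7585     748,203.7924
  Σ                 48,328.5901   170,798.0389     817,606.1066
P = 48,328.5901.
Convexity = Σ t(t+1)·PV / [P·(1+y)²] = 817,606.1066 / (48,328.5901 × 1.205604) = 14.03251.

14.033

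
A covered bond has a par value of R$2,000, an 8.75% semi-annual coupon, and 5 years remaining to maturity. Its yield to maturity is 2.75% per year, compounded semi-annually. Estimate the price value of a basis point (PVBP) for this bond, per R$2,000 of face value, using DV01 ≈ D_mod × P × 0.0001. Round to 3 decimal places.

R$1.076

Periodic yield y = 0.01375.
  t   CF        PV=CF/(1+0.01375)^t    t·PV
  1        87.50        86.3132        86.3132
  2        87.50        85.1425       170.2850
  3        87.50        83.9877       251.9630
  4        87.50        82.8485       331.3939
  5        87.50        81.7248       408.6239
  6        87.50        80.6163       483.6978
  7        87.50        79.5229       556.6600
  8        87.50        78.4443       627.5540
  9        87.50        77.3803       696.4224
  10    2,087.50     1,821.0330    18,210.3298
  Σ                  2,557.0133    21,823.2430
P = 2,557.0133; D_Mac = 8.53466 half-year periods = 4.26733 yrs; D_mod = 4.20945 yrs.
DV01 ≈ 4.20945 × 2,557.0133 × 0.0001 = 1.076362.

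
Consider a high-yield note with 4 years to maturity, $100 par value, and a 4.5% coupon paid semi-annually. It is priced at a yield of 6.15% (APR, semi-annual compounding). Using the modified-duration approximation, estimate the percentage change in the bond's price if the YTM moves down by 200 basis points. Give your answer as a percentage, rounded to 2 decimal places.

+7.17%

Periodic yield y = 0.03075. Modified duration first:
  t   CF        PV=CF/(1+0.03075)^t    t·PV
  1         2.25         2.1829         2.1829
  2         2.25         2.1178         4.2355
  3         2.25         2.0546         6.1637
  4         2.25         1.9933         7.9731
  5         2.25         1.9338         9.6691
  6         2.25         1.8761        11.2568
  7         2.25         1.8202        12.7411
  8       102.25        80.2484       641.9875
  Σ                     94.2270       696.2097
P = 94.2270; D_Mac = 7.38864 half-year periods = 3.69432 yrs; D_mod = 3.69432/(1+0.03075) = 3.58411 yrs.
ΔP/P ≈ -D_mod · Δy = -3.58411 × (-0.02) = +0.071682 = +7.1682%.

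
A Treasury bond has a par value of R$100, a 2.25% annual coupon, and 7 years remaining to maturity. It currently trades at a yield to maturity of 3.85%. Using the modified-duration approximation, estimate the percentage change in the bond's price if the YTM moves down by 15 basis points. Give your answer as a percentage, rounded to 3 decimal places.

+0.943%

Periodic yield y = 0.0385. Modified duration first:
  t   CF        PV=CF/(1+0.0385)^t    t·PV
  1         2.25         2.1666         2.1666
  2         2.25         2.0863         4.1725
  3         2.25         2.0089         6.0268
  4         2.25         1.9344         7.7378
  5         2.25         1.8627         9.3137
  6         2.25         1.7937        10.7620
  7       102.25        78.4906       549.4344
  Σ                     90.3433       589.6138
P = 90.3433; D_Mac = 6.52637 yrs; D_mod = 6.52637/(1+0.0385) = 6.28442 yrs.
ΔP/P ≈ -D_mod · Δy = -6.28442 × (-0.0015) = +0.009427 = +0.9427%.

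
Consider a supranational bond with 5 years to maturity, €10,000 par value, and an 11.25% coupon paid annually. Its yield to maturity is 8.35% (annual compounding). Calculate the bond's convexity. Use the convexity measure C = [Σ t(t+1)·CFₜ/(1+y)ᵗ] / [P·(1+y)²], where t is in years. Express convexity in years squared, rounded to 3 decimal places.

19.735

With y = 0.0835:
  t   CF        PV=CF/(1+0.0835)^t    t·PV        t(t+1)·PV
  1     1,125.00     1,038.3018     1,038.3018       2,076.6036
  2     1,125.00       958.2850     1,916.5700       5,749.7100
  3     1,125.00       884.4347     2,653.3041      10,613.2165
  4     1,125.00       816.2757     3,265.1027      16,325.5137
  5    11,125.00     7,449.9857    37,249.9287     223,499.5722
  Σ                 11,147.2829    46,123.2073     258,264.6159
P = 11,147.2829.
Convexity = Σ t(t+1)·PV / [P·(1+y)²] = 258,264.6159 / (11,147.2829 × 1.173972) = 19.73504.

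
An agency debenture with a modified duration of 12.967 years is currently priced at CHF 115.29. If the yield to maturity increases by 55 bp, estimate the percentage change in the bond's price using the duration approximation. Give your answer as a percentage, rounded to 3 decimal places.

-7.132%

Duration approximation: ΔP/P ≈ -D_mod · Δy = -12.967 × (+0.0055) = -0.0713185.
As a percentage: -7.13185%.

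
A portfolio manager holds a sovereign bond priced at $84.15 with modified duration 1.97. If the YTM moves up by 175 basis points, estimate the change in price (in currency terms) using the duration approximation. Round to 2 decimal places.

Duration approximation: ΔP/P ≈ -D_mod · Δy = -1.97 × (+0.0175) = -0.034475.
ΔP ≈ 84.15 × (-0.034475) = -2.90107125.

-$2.90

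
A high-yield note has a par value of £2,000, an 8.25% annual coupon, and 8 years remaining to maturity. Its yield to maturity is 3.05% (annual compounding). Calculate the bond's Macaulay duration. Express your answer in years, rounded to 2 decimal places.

6.45 years

Periodic yield y = 0.0305. Discount each cash flow and weight by its year:
  t   CF        PV=CF/(1+0.0305)^t    t·PV
  1       165.00       160.1164       160.1164
  2       165.00       155.3774       310.7549
  3       165.00       150.7787       452.3361
  4       165.00       146.3160       585.2642
  5       165.00       141.9855       709.9274
  6       165.00       137.7831       826.6986
  7       165.00       133.7051       935.9357
  8     2,165.00     1,702.4483    13,619.5864
  Σ                  2,728.5106    17,600.6197
Price P = Σ PV = 2,728.5106.
Macaulay duration = Σ(t·PV) / P = 17,600.6197 / 2,728.5106 = 6.45063 years.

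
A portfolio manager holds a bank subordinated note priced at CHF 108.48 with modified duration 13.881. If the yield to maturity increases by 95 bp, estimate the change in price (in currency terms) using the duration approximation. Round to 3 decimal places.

-CHF 14.305

Duration approximation: ΔP/P ≈ -D_mod · Δy = -13.881 × (+0.0095) = -0.1318695.
ΔP ≈ 108.48 × (-0.1318695) = -14.30520336.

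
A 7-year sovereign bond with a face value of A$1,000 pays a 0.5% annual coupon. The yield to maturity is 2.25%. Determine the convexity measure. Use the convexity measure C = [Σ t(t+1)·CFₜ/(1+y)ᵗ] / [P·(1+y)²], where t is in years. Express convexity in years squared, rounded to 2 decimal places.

52.43

With y = 0.0225:
  t   CF        PV=CF/(1+0.0225)^t    t·PV        t(t+1)·PV
  1         5.00         4.8900         4.8900           9.7800
  2         5.00         4.7824         9.5647          28.6942
  3         5.00         4.6771        14.0314          56.1256
  4         5.00         4.5742        18.2969          91.4843
  5         5.00         4.4736        22.3678         134.2068
  6         5.00         4.3751        26.2507         183.7551
  7     1,005.00       860.0483     6,020.3381      48,162.7052
  Σ                    887.8207     6,115.7397      48,666.7513
P = 887.8207.
Convexity = Σ t(t+1)·PV / [P·(1+y)²] = 48,666.7513 / (887.8207 × 1.045506) = 52.43007.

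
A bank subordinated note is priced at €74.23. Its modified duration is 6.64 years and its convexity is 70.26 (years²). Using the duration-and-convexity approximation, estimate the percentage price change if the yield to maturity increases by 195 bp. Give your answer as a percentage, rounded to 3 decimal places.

-11.612%

Duration effect: -D_mod·Δy = -6.64 × (+0.0195) = -0.129480
Convexity effect: ½·C·(Δy)² = 0.5 × 70.26 × (0.0195)² = +0.0133581825
ΔP/P ≈ -0.129480 + 0.0133581825 = -0.1161218175
= -11.61218175%.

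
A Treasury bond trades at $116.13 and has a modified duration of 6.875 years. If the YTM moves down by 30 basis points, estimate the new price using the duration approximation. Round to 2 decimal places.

Duration approximation: ΔP/P ≈ -D_mod · Δy = -6.875 × (-0.003) = +0.020625.
New price ≈ 116.13 × (1 + 0.020625) = 118.52518125.

$118.53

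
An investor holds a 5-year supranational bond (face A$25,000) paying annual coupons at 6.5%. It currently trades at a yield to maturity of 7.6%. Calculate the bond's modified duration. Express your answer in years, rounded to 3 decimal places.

Periodic yield y = 0.076. First find Macaulay duration:
  t   CF        PV=CF/(1+0.076)^t    t·PV
  1     1,625.00     1,510.2230     1,510.2230
  2     1,625.00     1,403.5530     2,807.1060
  3     1,625.00     1,304.4173     3,913.2519
  4     1,625.00     1,212.2837     4,849.1350
  5    26,625.00    18,459.8539    92,299.2696
  Σ                 23,890.3310   105,378.9855
P = 23,890.3310; Macaulay duration = 105,378.9855 / 23,890.3310 = 4.41095 years.
Modified duration = D_Mac / (1 + y) = 4.41095 / 1.076 = 4.09939 years.

4.099 years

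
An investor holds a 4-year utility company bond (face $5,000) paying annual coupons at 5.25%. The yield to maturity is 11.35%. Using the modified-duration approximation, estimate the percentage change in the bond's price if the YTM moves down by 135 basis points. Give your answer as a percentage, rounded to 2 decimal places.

Periodic yield y = 0.1135. Modified duration first:
  t   CF        PV=CF/(1+0.1135)^t    t·PV
  1       262.50       235.7432       235.7432
  2       262.50       211.7137       423.4273
  3       262.50       190.1335       570.4005
  4     5,262.50     3,423.1917    13,692.7669
  Σ                  4,060.7820    14,922.3378
P = 4,060.7820; D_Mac = 3.67474 yrs; D_mod = 3.67474/(1+0.1135) = 3.30017 yrs.
ΔP/P ≈ -D_mod · Δy = -3.30017 × (-0.0135) = +0.044552 = +4.4552%.

+4.46%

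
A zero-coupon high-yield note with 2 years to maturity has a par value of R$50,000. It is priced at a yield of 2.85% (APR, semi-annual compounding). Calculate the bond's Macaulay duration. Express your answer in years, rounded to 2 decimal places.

2.00 years

A zero-coupon bond has a single cash flow at maturity, so its Macaulay duration equals its maturity: 2 years.
(Equivalently: 4 semi-annual periods ÷ 2 = 2 years.)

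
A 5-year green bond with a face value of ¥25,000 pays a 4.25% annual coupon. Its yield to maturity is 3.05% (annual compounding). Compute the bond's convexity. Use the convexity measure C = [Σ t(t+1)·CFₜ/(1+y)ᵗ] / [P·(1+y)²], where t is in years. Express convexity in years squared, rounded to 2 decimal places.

25.40

With y = 0.0305:
  t   CF        PV=CF/(1+0.0305)^t    t·PV        t(t+1)·PV
  1     1,062.50     1,031.0529     1,031.0529       2,062.1058
  2     1,062.50     1,000.5365     2,001.0730       6,003.2191
  3     1,062.50       970.9234     2,912.7701      11,651.0803
  4     1,062.50       942.1867     3,768.7467      18,843.7333
  5    26,062.50    22,427.2535   112,136.2674     672,817.6046
  Σ                 26,371.9529   121,849.9101     711,377.7432
P = 26,371.9529.
Convexity = Σ t(t+1)·PV / [P·(1+y)²] = 711,377.7432 / (26,371.9529 × 1.061930) = 25.40165.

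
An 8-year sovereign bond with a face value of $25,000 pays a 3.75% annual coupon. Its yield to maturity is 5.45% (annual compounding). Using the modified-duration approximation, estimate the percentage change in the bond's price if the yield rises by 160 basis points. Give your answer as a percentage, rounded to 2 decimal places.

Periodic yield y = 0.0545. Modified duration first:
  t   CF        PV=CF/(1+0.0545)^t    t·PV
  1       937.50       889.0469       889.0469
  2       937.50       843.0981     1,686.1962
  3       937.50       799.5240     2,398.5721
  4       937.50       758.2020     3,032.8081
  5       937.50       719.0157     3,595.0784
  6       937.50       681.8546     4,091.1276
  7       937.50       646.6141     4,526.2989
  8    25,937.50    16,965.0616   135,720.4930
  Σ                 22,302.4171   155,939.6211
P = 22,302.4171; D_Mac = 6.99205 yrs; D_mod = 6.99205/(1+0.0545) = 6.63068 yrs.
ΔP/P ≈ -D_mod · Δy = -6.63068 × (+0.016) = -0.106091 = -10.6091%.

-10.61%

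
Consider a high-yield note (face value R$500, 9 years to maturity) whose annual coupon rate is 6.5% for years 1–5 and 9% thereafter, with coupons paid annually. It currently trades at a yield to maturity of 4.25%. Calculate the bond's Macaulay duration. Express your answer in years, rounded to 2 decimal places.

Periodic yield y = 0.0425. Discount each cash flow and weight by its year:
  t   CF        PV=CF/(1+0.0425)^t    t·PV
  1        32.50        31.1751        31.1751
  2        32.50        29.9041        59.8083
  3        32.50        28.6850        86.0551
  4        32.50        27.5156       110.0624
  5        32.50        26.3939       131.9693
  6        45.00        35.0555       210.3330
  7        45.00        33.6264       235.3846
  8        45.00        32.2555       258.0441
  9       545.00       374.7244     3,372.5193
  Σ                    619.3354     4,495.3512
Price P = Σ PV = 619.3354.
Macaulay duration = Σ(t·PV) / P = 4,495.3512 / 619.3354 = 7.25835 years.

7.26 years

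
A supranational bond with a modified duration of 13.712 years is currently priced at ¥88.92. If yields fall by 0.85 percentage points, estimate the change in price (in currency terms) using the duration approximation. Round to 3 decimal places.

Duration approximation: ΔP/P ≈ -D_mod · Δy = -13.712 × (-0.0085) = +0.116552.
ΔP ≈ 88.92 × (+0.116552) = +10.36380384.

+¥10.364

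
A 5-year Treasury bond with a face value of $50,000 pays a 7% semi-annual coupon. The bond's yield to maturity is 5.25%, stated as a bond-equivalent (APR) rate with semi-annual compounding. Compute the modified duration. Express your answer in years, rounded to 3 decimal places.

Periodic yield y = 0.02625. First find Macaulay duration:
  t   CF        PV=CF/(1+0.02625)^t    t·PV
  1     1,750.00     1,705.2375     1,705.2375
  2     1,750.00     1,661.6200     3,323.2400
  3     1,750.00     1,619.1181     4,857.3544
  4     1,750.00     1,577.7034     6,310.8137
  5     1,750.00     1,537.3480     7,686.7402
  6     1,750.00     1,498.0249     8,988.1493
  7     1,750.00     1,459.7076    10,217.9529
  8     1,750.00     1,422.3703    11,378.9627
  9     1,750.00     1,385.9882    12,473.8934
  10   51,750.00    39,937.2956   399,372.9561
  Σ                 53,804.4137   466,315.3002
P = 53,804.4137; Macaulay duration = 466,315.3002 / 53,804.4137 = 8.66686 half-year periods = 4.33343 years.
Modified duration = D_Mac / (1 + y) = 4.33343 / 1.02625 = 4.22259 years.

4.223 years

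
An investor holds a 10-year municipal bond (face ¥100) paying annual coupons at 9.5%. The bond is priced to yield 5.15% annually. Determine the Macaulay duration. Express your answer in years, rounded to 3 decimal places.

Periodic yield y = 0.0515. Discount each cash flow and weight by its year:
  t   CF        PV=CF/(1+0.0515)^t    t·PV
  1         9.50         9.0347         9.0347
  2         9.50         8.5922        17.1844
  3         9.50         8.1714        24.5142
  4         9.50         7.7712        31.0847
  5         9.50         7.3906        36.9528
  6         9.50         7.0286        42.1715
  7         9.50         6.6843        46.7904
  8         9.50         6.3570        50.8557
  9         9.50         6.0456        54.4105
  10      109.50        66.2707       662.7067
  Σ                    133.3462       975.7055
Price P = Σ PV = 133.3462.
Macaulay duration = Σ(t·PV) / P = 975.7055 / 133.3462 = 7.31708 years.

7.317 years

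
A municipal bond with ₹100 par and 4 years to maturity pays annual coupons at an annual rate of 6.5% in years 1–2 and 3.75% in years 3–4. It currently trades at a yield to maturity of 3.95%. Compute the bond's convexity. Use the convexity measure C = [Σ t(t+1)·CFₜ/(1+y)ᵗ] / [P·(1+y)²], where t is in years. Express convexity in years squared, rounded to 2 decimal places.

16.53

With y = 0.0395:
  t   CF        PV=CF/(1+0.0395)^t    t·PV        t(t+1)·PV
  1         6.50         6.2530         6.2530          12.5060
  2         6.50         6.0154        12.0308          36.0924
  3         3.75         3.3385        10.0156          40.0626
  4       103.75        88.8567       355.4268       1,777.1338
  Σ                    104.4636       383.7262       1,865.7948
P = 104.4636.
Convexity = Σ t(t+1)·PV / [P·(1+y)²] = 1,865.7948 / (104.4636 × 1.080560) = 16.52912.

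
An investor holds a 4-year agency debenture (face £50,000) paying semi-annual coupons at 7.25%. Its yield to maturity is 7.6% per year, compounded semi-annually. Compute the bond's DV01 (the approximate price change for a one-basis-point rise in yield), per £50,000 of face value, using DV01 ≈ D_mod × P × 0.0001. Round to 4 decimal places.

Periodic yield y = 0.038.
  t   CF        PV=CF/(1+0.038)^t    t·PV
  1     1,812.50     1,746.1464     1,746.1464
  2     1,812.50     1,682.2220     3,364.4440
  3     1,812.50     1,620.6378     4,861.9133
  4     1,812.50     1,561.3081     6,245.2322
  5     1,812.50     1,504.1503     7,520.7517
  6     1,812.50     1,449.0851     8,694.5107
  7     1,812.50     1,396.0358     9,772.2503
  8    51,812.50    38,446.4035   307,571.2281
  Σ                 49,405.9890   349,776.4767
P = 49,405.9890; D_Mac = 7.07964 half-year periods = 3.53982 yrs; D_mod = 3.41023 yrs.
DV01 ≈ 3.41023 × 49,405.9890 × 0.0001 = 16.848578.

£16.8486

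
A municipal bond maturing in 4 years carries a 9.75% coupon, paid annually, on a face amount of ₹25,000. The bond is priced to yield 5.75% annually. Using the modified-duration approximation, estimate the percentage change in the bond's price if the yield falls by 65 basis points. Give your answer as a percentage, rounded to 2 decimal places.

+2.17%

Periodic yield y = 0.0575. Modified duration first:
  t   CF        PV=CF/(1+0.0575)^t    t·PV
  1     2,437.50     2,304.9645     2,304.9645
  2     2,437.50     2,179.6355     4,359.2710
  3     2,437.50     2,061.1210     6,183.3631
  4    27,437.50    21,939.3135    87,757.2539
  Σ                 28,485.0345   100,604.8525
P = 28,485.0345; D_Mac = 3.53185 yrs; D_mod = 3.53185/(1+0.0575) = 3.33981 yrs.
ΔP/P ≈ -D_mod · Δy = -3.33981 × (-0.0065) = +0.021709 = +2.1709%.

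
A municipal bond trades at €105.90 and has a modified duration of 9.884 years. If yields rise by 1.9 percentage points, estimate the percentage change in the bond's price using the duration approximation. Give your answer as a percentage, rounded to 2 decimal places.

Duration approximation: ΔP/P ≈ -D_mod · Δy = -9.884 × (+0.019) = -0.187796.
As a percentage: -18.7796%.

-18.78%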